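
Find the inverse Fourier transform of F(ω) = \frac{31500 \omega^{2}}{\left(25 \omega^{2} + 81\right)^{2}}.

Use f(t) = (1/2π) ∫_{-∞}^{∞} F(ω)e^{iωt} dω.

f(t) = 7 \left(1 - \frac{9 \left|{t}\right|}{5}\right) e^{- \frac{9 \left|{t}\right|}{5}}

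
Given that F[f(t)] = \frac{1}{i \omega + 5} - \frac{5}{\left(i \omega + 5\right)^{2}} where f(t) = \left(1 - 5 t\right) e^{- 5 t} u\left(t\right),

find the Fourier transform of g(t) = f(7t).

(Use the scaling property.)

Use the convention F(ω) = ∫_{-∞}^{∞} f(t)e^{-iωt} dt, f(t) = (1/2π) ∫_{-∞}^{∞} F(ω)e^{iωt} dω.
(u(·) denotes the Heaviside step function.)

F[g](ω) = \frac{i \omega}{- \omega^{2} + 70 i \omega + 1225}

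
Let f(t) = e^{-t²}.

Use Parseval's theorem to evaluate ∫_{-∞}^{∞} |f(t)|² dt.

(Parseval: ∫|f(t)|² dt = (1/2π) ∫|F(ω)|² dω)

∫|f(t)|² dt = \frac{\sqrt{2} \sqrt{\pi}}{2}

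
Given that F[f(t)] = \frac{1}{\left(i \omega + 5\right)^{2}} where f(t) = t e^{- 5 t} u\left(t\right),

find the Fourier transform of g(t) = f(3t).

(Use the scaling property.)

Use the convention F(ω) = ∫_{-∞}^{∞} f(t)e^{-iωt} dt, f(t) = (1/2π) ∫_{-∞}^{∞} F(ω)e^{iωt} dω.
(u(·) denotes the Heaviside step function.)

F[g](ω) = \frac{3}{\left(i \omega + 15\right)^{2}}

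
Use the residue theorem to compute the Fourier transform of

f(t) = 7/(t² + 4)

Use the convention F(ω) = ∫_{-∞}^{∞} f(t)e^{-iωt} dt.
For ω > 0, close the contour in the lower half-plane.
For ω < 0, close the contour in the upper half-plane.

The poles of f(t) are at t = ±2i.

Let g(z) = f(z)e^{-iωz}; for large |z| the factor e^{-iωz} decays in the lower half-plane when ω > 0 and in the upper half-plane when ω < 0.

Case ω > 0 (lower half-plane, clockwise contour ⇒ F(ω) = -2πi·ΣRes):
  Res_{z = - 2 i} g(z) = \frac{7 i e^{- 2 \omega}}{4}
  F(ω) = -2πi·ΣRes = \frac{7 \pi e^{- 2 \omega}}{2}

Case ω < 0 (upper half-plane, counterclockwise contour ⇒ F(ω) = +2πi·ΣRes):
  Res_{z = 2 i} g(z) = - \frac{7 i e^{2 \omega}}{4}
  F(ω) = 2πi·ΣRes = \frac{7 \pi e^{2 \omega}}{2}

Both cases combine into a single formula in |ω|:

F(ω) = \frac{7 \pi e^{- 2 \left|{\omega}\right|}}{2}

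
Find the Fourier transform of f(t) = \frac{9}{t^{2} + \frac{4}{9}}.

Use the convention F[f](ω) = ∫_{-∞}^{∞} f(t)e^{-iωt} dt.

F(ω) = \frac{27 \pi e^{- \frac{2 \left|{\omega}\right|}{3}}}{2}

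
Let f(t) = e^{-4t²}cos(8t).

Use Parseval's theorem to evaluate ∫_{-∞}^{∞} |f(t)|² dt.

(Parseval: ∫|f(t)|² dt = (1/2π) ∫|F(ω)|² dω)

∫|f(t)|² dt = \frac{\sqrt{2} \sqrt{\pi} \left(1 + e^{8}\right)}{8 e^{8}}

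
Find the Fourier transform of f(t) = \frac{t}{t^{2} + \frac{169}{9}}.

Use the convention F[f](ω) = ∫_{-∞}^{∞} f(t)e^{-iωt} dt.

F(ω) = - i \pi e^{- \frac{13 \left|{\omega}\right|}{3}} \operatorname{sign}{\left(\omega \right)}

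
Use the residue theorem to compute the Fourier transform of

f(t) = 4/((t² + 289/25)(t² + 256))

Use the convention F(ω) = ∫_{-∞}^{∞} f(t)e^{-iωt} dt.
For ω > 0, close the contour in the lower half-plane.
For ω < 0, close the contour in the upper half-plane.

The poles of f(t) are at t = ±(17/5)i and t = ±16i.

Let g(z) = f(z)e^{-iωz}; for large |z| the factor e^{-iωz} decays in the lower half-plane when ω > 0 and in the upper half-plane when ω < 0.

Case ω > 0 (lower half-plane, clockwise contour ⇒ F(ω) = -2πi·ΣRes):
  Res_{z = - \frac{17 i}{5}} g(z) = \frac{250 i e^{- \frac{17 \omega}{5}}}{103887}
  Res_{z = - 16 i} g(z) = - \frac{25 i e^{- 16 \omega}}{48888}
  F(ω) = -2πi·ΣRes = - \frac{25 \pi e^{- 16 \omega}}{24444} + \frac{500 \pi e^{- \frac{17 \omega}{5}}}{103887}

Case ω < 0 (upper half-plane, counterclockwise contour ⇒ F(ω) = +2πi·ΣRes):
  Res_{z = \frac{17 i}{5}} g(z) = - \frac{250 i e^{\frac{17 \omega}{5}}}{103887}
  Res_{z = 16 i} g(z) = \frac{25 i e^{16 \omega}}{48888}
  F(ω) = 2πi·ΣRes = \frac{25 \pi \left(80 e^{\frac{17 \omega}{5}} - 17 e^{16 \omega}\right)}{415548}

Both cases combine into a single formula in |ω|:

F(ω) = - \frac{25 \pi e^{- 16 \left|{\omega}\right|}}{24444} + \frac{500 \pi e^{- \frac{17 \left|{\omega}\right|}{5}}}{103887}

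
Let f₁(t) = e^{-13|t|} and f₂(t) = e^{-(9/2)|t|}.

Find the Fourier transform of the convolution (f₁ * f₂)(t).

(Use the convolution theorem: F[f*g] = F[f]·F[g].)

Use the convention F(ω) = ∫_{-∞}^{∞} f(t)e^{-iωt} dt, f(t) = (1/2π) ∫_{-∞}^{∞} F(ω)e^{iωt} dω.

F[f₁*f₂](ω) = \frac{936}{\left(\omega^{2} + 169\right) \left(4 \omega^{2} + 81\right)}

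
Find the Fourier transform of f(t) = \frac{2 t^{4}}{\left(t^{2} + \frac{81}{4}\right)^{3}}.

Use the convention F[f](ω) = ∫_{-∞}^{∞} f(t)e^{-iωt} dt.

F(ω) = \frac{\pi \left(27 \omega^{2} - 30 \left|{\omega}\right| + 4\right) e^{- \frac{9 \left|{\omega}\right|}{2}}}{24}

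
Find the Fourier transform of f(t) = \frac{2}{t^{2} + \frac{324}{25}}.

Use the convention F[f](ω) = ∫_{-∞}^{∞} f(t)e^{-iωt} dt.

F(ω) = \frac{5 \pi e^{- \frac{18 \left|{\omega}\right|}{5}}}{9}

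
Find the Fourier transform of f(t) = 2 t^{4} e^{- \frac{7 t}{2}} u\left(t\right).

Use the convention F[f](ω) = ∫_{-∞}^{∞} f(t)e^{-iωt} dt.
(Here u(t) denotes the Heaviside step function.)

F(ω) = \frac{1536}{\left(2 i \omega + 7\right)^{5}}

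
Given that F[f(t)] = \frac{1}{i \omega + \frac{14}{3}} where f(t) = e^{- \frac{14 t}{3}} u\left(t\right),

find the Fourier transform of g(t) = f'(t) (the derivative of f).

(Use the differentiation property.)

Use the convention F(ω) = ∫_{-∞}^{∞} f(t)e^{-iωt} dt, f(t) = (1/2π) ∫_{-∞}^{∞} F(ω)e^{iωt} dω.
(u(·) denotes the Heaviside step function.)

F[g](ω) = \frac{3 \omega}{3 \omega - 14 i}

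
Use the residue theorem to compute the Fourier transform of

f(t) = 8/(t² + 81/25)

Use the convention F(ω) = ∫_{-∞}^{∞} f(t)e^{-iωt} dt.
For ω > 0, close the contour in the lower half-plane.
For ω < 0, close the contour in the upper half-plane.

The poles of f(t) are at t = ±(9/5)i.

Let g(z) = f(z)e^{-iωz}; for large |z| the factor e^{-iωz} decays in the lower half-plane when ω > 0 and in the upper half-plane when ω < 0.

Case ω > 0 (lower half-plane, clockwise contour ⇒ F(ω) = -2πi·ΣRes):
  Res_{z = - \frac{9 i}{5}} g(z) = \frac{20 i e^{- \frac{9 \omega}{5}}}{9}
  F(ω) = -2πi·ΣRes = \frac{40 \pi e^{- \frac{9 \omega}{5}}}{9}

Case ω < 0 (upper half-plane, counterclockwise contour ⇒ F(ω) = +2πi·ΣRes):
  Res_{z = \frac{9 i}{5}} g(z) = - \frac{20 i e^{\frac{9 \omega}{5}}}{9}
  F(ω) = 2πi·ΣRes = \frac{40 \pi e^{\frac{9 \omega}{5}}}{9}

Both cases combine into a single formula in |ω|:

F(ω) = \frac{40 \pi e^{- \frac{9 \left|{\omega}\right|}{5}}}{9}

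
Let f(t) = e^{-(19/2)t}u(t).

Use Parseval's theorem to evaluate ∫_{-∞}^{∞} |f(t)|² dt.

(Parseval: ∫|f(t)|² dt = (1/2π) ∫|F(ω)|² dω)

∫|f(t)|² dt = \frac{1}{19}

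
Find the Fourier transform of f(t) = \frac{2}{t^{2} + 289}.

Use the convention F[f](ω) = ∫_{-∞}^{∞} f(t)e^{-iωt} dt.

F(ω) = \frac{2 \pi e^{- 17 \left|{\omega}\right|}}{17}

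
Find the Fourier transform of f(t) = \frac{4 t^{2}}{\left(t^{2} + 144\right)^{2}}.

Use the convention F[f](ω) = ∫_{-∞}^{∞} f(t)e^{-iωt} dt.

F(ω) = \frac{\pi \left(1 - 12 \left|{\omega}\right|\right) e^{- 12 \left|{\omega}\right|}}{6}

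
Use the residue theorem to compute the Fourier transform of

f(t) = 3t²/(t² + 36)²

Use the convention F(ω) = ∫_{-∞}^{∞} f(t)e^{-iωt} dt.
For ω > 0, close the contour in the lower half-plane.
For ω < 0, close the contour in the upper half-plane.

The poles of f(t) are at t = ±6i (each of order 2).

Let g(z) = f(z)e^{-iωz}; for large |z| the factor e^{-iωz} decays in the lower half-plane when ω > 0 and in the upper half-plane when ω < 0.

Case ω > 0 (lower half-plane, clockwise contour ⇒ F(ω) = -2πi·ΣRes):
  Res_{z = - 6 i} g(z) = \frac{i \left(1 - 6 \omega\right) e^{- 6 \omega}}{8} (pole of order 2)
  F(ω) = -2πi·ΣRes = \frac{\pi \left(1 - 6 \omega\right) e^{- 6 \omega}}{4}

Case ω < 0 (upper half-plane, counterclockwise contour ⇒ F(ω) = +2πi·ΣRes):
  Res_{z = 6 i} g(z) = \frac{i \left(- 6 \omega - 1\right) e^{6 \omega}}{8} (pole of order 2)
  F(ω) = 2πi·ΣRes = \frac{\pi \left(6 \omega + 1\right) e^{6 \omega}}{4}

Both cases combine into a single formula in |ω|:

F(ω) = \frac{\pi \left(1 - 6 \left|{\omega}\right|\right) e^{- 6 \left|{\omega}\right|}}{4}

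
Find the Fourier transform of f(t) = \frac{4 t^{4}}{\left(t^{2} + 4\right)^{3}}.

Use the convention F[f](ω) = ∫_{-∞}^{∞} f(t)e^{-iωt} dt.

F(ω) = \frac{\pi \left(4 \omega^{2} - 10 \left|{\omega}\right| + 3\right) e^{- 2 \left|{\omega}\right|}}{4}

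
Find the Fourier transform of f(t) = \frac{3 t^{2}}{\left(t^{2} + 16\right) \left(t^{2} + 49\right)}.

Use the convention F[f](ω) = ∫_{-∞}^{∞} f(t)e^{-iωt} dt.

F(ω) = \frac{\pi \left(7 - 4 e^{3 \left|{\omega}\right|}\right) e^{- 7 \left|{\omega}\right|}}{11}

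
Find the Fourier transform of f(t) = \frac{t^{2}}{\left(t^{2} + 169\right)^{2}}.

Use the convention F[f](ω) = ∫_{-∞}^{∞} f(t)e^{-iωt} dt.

F(ω) = \frac{\pi \left(1 - 13 \left|{\omega}\right|\right) e^{- 13 \left|{\omega}\right|}}{26}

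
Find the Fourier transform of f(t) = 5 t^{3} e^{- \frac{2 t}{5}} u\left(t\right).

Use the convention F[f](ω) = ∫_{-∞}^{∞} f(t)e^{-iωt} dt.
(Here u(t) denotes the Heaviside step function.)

F(ω) = \frac{18750}{\left(5 i \omega + 2\right)^{4}}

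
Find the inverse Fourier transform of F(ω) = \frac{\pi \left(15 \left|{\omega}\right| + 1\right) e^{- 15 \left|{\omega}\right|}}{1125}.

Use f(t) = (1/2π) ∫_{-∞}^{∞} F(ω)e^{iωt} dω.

f(t) = \frac{6}{\left(t^{2} + 225\right)^{2}}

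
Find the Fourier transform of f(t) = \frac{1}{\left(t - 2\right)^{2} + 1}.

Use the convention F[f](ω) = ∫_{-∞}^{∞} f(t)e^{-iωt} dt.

F(ω) = \pi e^{- 2 i \omega - \left|{\omega}\right|}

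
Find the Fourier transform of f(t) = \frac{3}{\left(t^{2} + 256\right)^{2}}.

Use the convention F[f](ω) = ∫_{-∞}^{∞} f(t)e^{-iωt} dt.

F(ω) = \frac{3 \pi \left(16 \left|{\omega}\right| + 1\right) e^{- 16 \left|{\omega}\right|}}{8192}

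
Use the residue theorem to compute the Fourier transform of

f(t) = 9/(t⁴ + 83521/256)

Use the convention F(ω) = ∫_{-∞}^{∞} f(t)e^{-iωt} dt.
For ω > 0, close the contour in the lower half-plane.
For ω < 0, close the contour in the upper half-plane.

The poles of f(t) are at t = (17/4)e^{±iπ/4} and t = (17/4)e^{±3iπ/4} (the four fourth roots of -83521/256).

Let g(z) = f(z)e^{-iωz}; for large |z| the factor e^{-iωz} decays in the lower half-plane when ω > 0 and in the upper half-plane when ω < 0.

Case ω > 0 (lower half-plane, clockwise contour ⇒ F(ω) = -2πi·ΣRes):
  Res_{z = - \frac{17 \sqrt{2}}{8} - \frac{17 \sqrt{2} i}{8}} g(z) = \frac{72 \sqrt{2} \left(1 + i\right) e^{\frac{17 \sqrt{2} \omega \left(-1 + i\right)}{8}}}{4913}
  Res_{z = \frac{17 \sqrt{2}}{8} - \frac{17 \sqrt{2} i}{8}} g(z) = \frac{72 \sqrt{2} \left(-1 + i\right) e^{- \frac{17 \sqrt{2} \omega \left(1 + i\right)}{8}}}{4913}
  F(ω) = -2πi·ΣRes = \frac{144 \sqrt{2} \pi \left(\left(1 - i\right) e^{\frac{17 \sqrt{2} i \omega}{4}} + 1 + i\right) e^{- \frac{17 \sqrt{2} \omega \left(1 + i\right)}{8}}}{4913} = \frac{576 \pi e^{- \frac{17 \sqrt{2} \omega}{8}} \sin{\left(\frac{17 \sqrt{2} \omega}{8} + \frac{\pi}{4} \right)}}{4913}

Case ω < 0 (upper half-plane, counterclockwise contour ⇒ F(ω) = +2πi·ΣRes):
  Res_{z = \frac{17 \sqrt{2}}{8} + \frac{17 \sqrt{2} i}{8}} g(z) = - \frac{72 \sqrt{2} \left(1 + i\right) e^{\frac{17 \sqrt{2} \omega \left(1 - i\right)}{8}}}{4913}
  Res_{z = - \frac{17 \sqrt{2}}{8} + \frac{17 \sqrt{2} i}{8}} g(z) = \frac{72 \sqrt{2} \left(1 - i\right) e^{\frac{17 \sqrt{2} \omega \left(1 + i\right)}{8}}}{4913}
  F(ω) = 2πi·ΣRes = - \frac{144 \sqrt{2} i \pi \left(\left(1 + i\right) e^{\frac{17 \sqrt{2} \omega \left(1 - i\right)}{8}} - \left(1 - i\right) e^{\frac{17 \sqrt{2} \omega \left(1 + i\right)}{8}}\right)}{4913} = \frac{576 \pi e^{\frac{17 \sqrt{2} \omega}{8}} \cos{\left(\frac{17 \sqrt{2} \omega}{8} + \frac{\pi}{4} \right)}}{4913}

Both cases combine into a single formula in |ω|:

F(ω) = \frac{576 \pi e^{- \frac{17 \sqrt{2} \left|{\omega}\right|}{8}} \sin{\left(\frac{17 \sqrt{2} \left|{\omega}\right|}{8} + \frac{\pi}{4} \right)}}{4913}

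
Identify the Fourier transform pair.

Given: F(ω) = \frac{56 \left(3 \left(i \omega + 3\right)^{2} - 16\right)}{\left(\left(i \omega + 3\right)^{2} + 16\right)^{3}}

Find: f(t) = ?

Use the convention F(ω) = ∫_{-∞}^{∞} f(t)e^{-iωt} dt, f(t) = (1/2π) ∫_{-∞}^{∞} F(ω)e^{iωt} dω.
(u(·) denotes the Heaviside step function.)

f(t) = 7 t^{2} e^{- 3 t} \sin{\left(4 t \right)} u\left(t\right)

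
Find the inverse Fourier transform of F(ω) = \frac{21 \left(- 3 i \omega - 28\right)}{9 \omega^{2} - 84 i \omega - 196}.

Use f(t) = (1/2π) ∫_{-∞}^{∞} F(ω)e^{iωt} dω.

f(t) = 7 \left(\frac{14 t}{3} + 1\right) e^{- \frac{14 t}{3}} u\left(t\right)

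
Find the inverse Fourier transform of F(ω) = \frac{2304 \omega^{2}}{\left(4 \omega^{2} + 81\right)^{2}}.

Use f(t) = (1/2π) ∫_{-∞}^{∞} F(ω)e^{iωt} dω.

f(t) = 8 \left(1 - \frac{9 \left|{t}\right|}{2}\right) e^{- \frac{9 \left|{t}\right|}{2}}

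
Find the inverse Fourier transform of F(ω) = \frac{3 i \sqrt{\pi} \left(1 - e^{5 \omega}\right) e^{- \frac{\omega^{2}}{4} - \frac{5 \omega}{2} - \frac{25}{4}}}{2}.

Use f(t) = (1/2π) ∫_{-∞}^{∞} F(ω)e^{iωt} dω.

f(t) = 3 e^{- t^{2}} \sin{\left(5 t \right)}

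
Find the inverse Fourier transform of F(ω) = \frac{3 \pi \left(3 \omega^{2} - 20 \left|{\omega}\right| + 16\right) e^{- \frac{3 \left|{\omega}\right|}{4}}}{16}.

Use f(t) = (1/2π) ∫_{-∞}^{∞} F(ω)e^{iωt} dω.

f(t) = \frac{6 t^{4}}{\left(t^{2} + \frac{9}{16}\right)^{3}}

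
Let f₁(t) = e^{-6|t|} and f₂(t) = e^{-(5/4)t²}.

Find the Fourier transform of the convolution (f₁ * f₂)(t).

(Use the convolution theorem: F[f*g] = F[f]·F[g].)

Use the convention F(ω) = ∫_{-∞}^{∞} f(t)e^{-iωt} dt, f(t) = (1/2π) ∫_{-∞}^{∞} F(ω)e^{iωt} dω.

F[f₁*f₂](ω) = \frac{24 \sqrt{5} \sqrt{\pi} e^{- \frac{\omega^{2}}{5}}}{5 \left(\omega^{2} + 36\right)}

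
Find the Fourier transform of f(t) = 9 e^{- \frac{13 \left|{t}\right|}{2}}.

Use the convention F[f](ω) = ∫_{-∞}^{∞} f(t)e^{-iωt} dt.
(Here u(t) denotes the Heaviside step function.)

F(ω) = \frac{468}{4 \omega^{2} + 169}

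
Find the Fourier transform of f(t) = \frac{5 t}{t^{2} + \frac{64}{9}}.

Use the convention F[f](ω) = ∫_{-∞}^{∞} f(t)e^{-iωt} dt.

F(ω) = - 5 i \pi e^{- \frac{8 \left|{\omega}\right|}{3}} \operatorname{sign}{\left(\omega \right)}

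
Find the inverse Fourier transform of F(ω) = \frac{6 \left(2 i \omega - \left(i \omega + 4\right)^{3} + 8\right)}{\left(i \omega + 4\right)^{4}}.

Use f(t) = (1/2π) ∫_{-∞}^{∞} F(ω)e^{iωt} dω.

f(t) = 6 \left(t^{2} - 1\right) e^{- 4 t} u\left(t\right)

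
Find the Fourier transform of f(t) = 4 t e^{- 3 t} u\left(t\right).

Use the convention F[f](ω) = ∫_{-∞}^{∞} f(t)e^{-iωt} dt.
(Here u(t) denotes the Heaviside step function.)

F(ω) = \frac{4}{\left(i \omega + 3\right)^{2}}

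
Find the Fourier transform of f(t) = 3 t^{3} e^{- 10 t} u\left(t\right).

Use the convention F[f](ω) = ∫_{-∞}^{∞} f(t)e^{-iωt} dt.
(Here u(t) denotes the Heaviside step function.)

F(ω) = \frac{18}{\left(i \omega + 10\right)^{4}}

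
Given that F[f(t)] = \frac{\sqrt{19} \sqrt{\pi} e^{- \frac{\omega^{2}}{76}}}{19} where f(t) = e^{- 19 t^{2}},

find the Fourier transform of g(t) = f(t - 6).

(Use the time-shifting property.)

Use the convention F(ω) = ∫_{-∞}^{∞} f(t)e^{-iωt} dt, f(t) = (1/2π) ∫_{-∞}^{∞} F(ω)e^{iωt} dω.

F[g](ω) = \frac{\sqrt{19} \sqrt{\pi} e^{- \frac{\omega \left(\omega + 456 i\right)}{76}}}{19}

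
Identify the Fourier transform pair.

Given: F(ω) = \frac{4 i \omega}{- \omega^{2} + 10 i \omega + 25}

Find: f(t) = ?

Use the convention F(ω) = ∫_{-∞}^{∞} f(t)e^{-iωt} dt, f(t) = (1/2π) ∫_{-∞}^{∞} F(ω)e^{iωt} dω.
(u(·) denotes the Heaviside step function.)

f(t) = 4 \left(1 - 5 t\right) e^{- 5 t} u\left(t\right)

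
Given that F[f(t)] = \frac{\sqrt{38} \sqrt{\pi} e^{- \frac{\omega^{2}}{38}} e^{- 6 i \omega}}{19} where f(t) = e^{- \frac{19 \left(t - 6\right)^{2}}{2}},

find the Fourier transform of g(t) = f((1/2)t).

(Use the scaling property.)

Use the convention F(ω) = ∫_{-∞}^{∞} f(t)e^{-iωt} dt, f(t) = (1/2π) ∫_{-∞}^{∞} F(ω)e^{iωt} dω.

F[g](ω) = \frac{2 \sqrt{38} \sqrt{\pi} e^{- \frac{2 \omega \left(\omega + 114 i\right)}{19}}}{19}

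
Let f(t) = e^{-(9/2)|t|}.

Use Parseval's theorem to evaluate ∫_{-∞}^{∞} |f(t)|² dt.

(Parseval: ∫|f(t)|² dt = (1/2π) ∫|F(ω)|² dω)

∫|f(t)|² dt = \frac{2}{9}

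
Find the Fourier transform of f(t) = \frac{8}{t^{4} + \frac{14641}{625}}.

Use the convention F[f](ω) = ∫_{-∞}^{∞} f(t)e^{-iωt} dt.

F(ω) = \frac{1000 \pi e^{- \frac{11 \sqrt{2} \left|{\omega}\right|}{10}} \sin{\left(\frac{11 \sqrt{2} \left|{\omega}\right|}{10} + \frac{\pi}{4} \right)}}{1331}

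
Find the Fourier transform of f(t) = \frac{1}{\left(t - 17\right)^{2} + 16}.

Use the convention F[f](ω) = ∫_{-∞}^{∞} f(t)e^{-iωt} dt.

F(ω) = \frac{\pi e^{- 17 i \omega - 4 \left|{\omega}\right|}}{4}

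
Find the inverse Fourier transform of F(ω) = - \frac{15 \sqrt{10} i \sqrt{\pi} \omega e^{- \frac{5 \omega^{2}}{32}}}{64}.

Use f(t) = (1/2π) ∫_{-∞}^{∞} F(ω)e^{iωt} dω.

f(t) = 3 t e^{- \frac{8 t^{2}}{5}}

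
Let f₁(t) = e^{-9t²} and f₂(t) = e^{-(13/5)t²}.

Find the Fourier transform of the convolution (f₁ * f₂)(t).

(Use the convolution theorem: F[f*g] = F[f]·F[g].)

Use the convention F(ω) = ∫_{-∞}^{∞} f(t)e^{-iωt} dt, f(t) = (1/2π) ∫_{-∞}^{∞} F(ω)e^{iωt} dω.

F[f₁*f₂](ω) = \frac{\sqrt{65} \pi e^{- \frac{29 \omega^{2}}{234}}}{39}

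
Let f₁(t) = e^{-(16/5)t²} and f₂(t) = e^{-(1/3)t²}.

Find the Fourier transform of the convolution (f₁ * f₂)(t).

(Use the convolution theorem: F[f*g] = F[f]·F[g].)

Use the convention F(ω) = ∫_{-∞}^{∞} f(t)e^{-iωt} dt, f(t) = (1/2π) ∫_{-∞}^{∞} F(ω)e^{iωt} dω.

F[f₁*f₂](ω) = \frac{\sqrt{15} \pi e^{- \frac{53 \omega^{2}}{64}}}{4}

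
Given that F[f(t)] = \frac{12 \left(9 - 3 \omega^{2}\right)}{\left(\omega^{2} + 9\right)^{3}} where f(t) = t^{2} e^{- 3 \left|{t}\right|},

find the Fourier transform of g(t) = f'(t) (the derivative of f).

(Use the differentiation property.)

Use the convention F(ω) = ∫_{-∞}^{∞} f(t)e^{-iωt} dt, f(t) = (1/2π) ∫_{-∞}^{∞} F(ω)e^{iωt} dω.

F[g](ω) = - \frac{36 i \omega \left(\omega^{2} - 3\right)}{\left(\omega^{2} + 9\right)^{3}}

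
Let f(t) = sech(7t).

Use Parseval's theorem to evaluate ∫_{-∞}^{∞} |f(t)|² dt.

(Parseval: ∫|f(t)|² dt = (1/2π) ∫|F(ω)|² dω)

∫|f(t)|² dt = \frac{2}{7}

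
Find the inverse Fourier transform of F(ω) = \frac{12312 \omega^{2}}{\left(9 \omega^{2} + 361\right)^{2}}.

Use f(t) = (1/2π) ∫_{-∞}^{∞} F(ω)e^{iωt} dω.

f(t) = 6 \left(1 - \frac{19 \left|{t}\right|}{3}\right) e^{- \frac{19 \left|{t}\right|}{3}}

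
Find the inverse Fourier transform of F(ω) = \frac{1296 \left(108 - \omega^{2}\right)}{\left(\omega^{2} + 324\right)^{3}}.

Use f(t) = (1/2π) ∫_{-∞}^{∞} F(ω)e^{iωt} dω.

f(t) = 6 t^{2} e^{- 18 \left|{t}\right|}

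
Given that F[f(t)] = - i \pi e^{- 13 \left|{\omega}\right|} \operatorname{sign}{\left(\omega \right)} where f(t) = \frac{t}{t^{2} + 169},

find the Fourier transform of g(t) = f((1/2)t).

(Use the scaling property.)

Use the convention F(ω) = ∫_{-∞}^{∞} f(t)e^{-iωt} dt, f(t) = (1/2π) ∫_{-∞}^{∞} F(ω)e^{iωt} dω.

F[g](ω) = - 2 i \pi e^{- 26 \left|{\omega}\right|} \operatorname{sign}{\left(\omega \right)}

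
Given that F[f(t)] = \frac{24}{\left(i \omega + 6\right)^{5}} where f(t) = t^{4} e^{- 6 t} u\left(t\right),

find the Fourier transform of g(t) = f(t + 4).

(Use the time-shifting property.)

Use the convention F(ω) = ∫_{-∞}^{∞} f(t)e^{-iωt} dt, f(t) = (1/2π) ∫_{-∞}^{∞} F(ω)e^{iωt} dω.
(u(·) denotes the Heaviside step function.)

F[g](ω) = \frac{24 e^{4 i \omega}}{\left(i \omega + 6\right)^{5}}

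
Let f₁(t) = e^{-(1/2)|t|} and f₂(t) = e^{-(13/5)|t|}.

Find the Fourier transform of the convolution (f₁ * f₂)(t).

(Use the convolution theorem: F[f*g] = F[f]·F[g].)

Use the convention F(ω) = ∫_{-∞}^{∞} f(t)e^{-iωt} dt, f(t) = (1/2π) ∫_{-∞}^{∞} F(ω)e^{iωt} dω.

F[f₁*f₂](ω) = \frac{520}{100 \omega^{4} + 701 \omega^{2} + 169}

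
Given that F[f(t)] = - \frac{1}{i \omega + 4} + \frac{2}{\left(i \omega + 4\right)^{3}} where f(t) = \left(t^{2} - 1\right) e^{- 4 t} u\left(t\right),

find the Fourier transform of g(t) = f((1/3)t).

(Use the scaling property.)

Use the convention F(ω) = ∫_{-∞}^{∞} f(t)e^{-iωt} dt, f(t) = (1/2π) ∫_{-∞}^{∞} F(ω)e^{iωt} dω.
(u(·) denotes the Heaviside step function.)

F[g](ω) = \frac{3 \left(6 i \omega - \left(3 i \omega + 4\right)^{3} + 8\right)}{\left(3 i \omega + 4\right)^{4}}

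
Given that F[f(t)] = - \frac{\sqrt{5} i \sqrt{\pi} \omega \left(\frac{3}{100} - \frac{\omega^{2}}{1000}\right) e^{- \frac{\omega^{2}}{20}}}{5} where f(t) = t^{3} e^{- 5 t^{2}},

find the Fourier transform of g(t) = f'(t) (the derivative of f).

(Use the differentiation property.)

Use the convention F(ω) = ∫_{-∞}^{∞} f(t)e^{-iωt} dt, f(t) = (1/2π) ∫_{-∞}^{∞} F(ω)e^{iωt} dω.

F[g](ω) = \frac{\sqrt{5} \sqrt{\pi} \omega^{2} \left(30 - \omega^{2}\right) e^{- \frac{\omega^{2}}{20}}}{5000}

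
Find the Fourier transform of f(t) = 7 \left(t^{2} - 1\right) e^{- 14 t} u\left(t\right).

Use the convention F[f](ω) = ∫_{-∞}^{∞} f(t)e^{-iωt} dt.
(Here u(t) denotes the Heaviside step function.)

F(ω) = \frac{7 \left(2 i \omega - \left(i \omega + 14\right)^{3} + 28\right)}{\left(i \omega + 14\right)^{4}}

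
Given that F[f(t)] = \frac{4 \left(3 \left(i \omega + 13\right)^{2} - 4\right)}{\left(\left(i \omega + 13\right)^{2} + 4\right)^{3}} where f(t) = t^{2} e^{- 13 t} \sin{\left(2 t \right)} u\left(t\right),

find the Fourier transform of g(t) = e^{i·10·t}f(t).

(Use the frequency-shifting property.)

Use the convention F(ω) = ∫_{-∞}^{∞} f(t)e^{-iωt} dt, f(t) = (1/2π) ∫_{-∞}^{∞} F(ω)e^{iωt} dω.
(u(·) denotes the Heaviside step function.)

F[g](ω) = \frac{4 \left(3 \left(i \left(\omega - 10\right) + 13\right)^{2} - 4\right)}{\left(\left(i \left(\omega - 10\right) + 13\right)^{2} + 4\right)^{3}}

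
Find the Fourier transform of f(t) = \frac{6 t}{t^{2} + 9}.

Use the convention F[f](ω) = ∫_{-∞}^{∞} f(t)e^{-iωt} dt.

F(ω) = - 6 i \pi e^{- 3 \left|{\omega}\right|} \operatorname{sign}{\left(\omega \right)}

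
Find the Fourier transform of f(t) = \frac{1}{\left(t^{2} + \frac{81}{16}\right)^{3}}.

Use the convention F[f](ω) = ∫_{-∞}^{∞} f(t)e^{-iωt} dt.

F(ω) = \frac{8 \pi \left(27 \omega^{2} + 36 \left|{\omega}\right| + 16\right) e^{- \frac{9 \left|{\omega}\right|}{4}}}{19683}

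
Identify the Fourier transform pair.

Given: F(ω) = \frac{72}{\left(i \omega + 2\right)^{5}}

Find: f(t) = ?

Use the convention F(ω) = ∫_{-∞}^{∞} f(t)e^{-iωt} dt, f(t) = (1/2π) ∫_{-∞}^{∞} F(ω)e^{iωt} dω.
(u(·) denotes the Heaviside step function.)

f(t) = 3 t^{4} e^{- 2 t} u\left(t\right)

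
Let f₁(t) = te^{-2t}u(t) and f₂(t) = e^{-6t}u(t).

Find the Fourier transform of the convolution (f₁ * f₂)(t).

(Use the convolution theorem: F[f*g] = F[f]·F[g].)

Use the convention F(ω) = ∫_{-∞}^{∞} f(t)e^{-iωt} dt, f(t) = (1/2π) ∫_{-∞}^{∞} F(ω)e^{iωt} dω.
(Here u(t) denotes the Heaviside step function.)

F[f₁*f₂](ω) = \frac{1}{\left(i \omega + 2\right)^{2} \left(i \omega + 6\right)}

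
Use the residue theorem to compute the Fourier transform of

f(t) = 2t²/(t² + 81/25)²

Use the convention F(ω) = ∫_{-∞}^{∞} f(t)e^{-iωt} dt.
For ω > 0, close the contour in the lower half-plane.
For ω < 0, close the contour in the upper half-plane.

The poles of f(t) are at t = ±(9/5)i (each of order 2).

Let g(z) = f(z)e^{-iωz}; for large |z| the factor e^{-iωz} decays in the lower half-plane when ω > 0 and in the upper half-plane when ω < 0.

Case ω > 0 (lower half-plane, clockwise contour ⇒ F(ω) = -2πi·ΣRes):
  Res_{z = - \frac{9 i}{5}} g(z) = \frac{i \left(5 - 9 \omega\right) e^{- \frac{9 \omega}{5}}}{18} (pole of order 2)
  F(ω) = -2πi·ΣRes = \frac{\pi \left(5 - 9 \omega\right) e^{- \frac{9 \omega}{5}}}{9}

Case ω < 0 (upper half-plane, counterclockwise contour ⇒ F(ω) = +2πi·ΣRes):
  Res_{z = \frac{9 i}{5}} g(z) = \frac{i \left(- 9 \omega - 5\right) e^{\frac{9 \omega}{5}}}{18} (pole of order 2)
  F(ω) = 2πi·ΣRes = \frac{\pi \left(9 \omega + 5\right) e^{\frac{9 \omega}{5}}}{9}

Both cases combine into a single formula in |ω|:

F(ω) = \frac{\pi \left(5 - 9 \left|{\omega}\right|\right) e^{- \frac{9 \left|{\omega}\right|}{5}}}{9}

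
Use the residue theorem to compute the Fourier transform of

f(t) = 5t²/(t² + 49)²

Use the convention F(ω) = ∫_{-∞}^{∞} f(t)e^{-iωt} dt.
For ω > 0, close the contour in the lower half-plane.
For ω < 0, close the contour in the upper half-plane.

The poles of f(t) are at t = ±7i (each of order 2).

Let g(z) = f(z)e^{-iωz}; for large |z| the factor e^{-iωz} decays in the lower half-plane when ω > 0 and in the upper half-plane when ω < 0.

Case ω > 0 (lower half-plane, clockwise contour ⇒ F(ω) = -2πi·ΣRes):
  Res_{z = - 7 i} g(z) = \frac{5 i \left(1 - 7 \omega\right) e^{- 7 \omega}}{28} (pole of order 2)
  F(ω) = -2πi·ΣRes = \frac{5 \pi \left(1 - 7 \omega\right) e^{- 7 \omega}}{14}

Case ω < 0 (upper half-plane, counterclockwise contour ⇒ F(ω) = +2πi·ΣRes):
  Res_{z = 7 i} g(z) = \frac{5 i \left(- 7 \omega - 1\right) e^{7 \omega}}{28} (pole of order 2)
  F(ω) = 2πi·ΣRes = \frac{5 \pi \left(7 \omega + 1\right) e^{7 \omega}}{14}

Both cases combine into a single formula in |ω|:

F(ω) = \frac{5 \pi \left(1 - 7 \left|{\omega}\right|\right) e^{- 7 \left|{\omega}\right|}}{14}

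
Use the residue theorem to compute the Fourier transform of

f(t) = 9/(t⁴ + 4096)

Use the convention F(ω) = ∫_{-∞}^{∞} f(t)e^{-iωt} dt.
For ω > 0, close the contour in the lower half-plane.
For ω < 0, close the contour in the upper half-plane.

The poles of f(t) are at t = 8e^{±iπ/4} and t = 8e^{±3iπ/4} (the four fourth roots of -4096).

Let g(z) = f(z)e^{-iωz}; for large |z| the factor e^{-iωz} decays in the lower half-plane when ω > 0 and in the upper half-plane when ω < 0.

Case ω > 0 (lower half-plane, clockwise contour ⇒ F(ω) = -2πi·ΣRes):
  Res_{z = - 4 \sqrt{2} - 4 \sqrt{2} i} g(z) = \frac{9 \sqrt{2} i \left(1 - i\right) e^{4 \sqrt{2} \omega \left(-1 + i\right)}}{4096}
  Res_{z = 4 \sqrt{2} - 4 \sqrt{2} i} g(z) = \frac{9 \sqrt{2} i \left(1 + i\right) e^{- 4 \sqrt{2} \omega \left(1 + i\right)}}{4096}
  F(ω) = -2πi·ΣRes = \frac{9 \sqrt{2} \pi \left(1 - i\right) \left(e^{8 \sqrt{2} i \omega} + i\right) e^{- 4 \sqrt{2} \omega \left(1 + i\right)}}{2048} = \frac{9 \sqrt{2} \pi \left(\sin{\left(4 \sqrt{2} \omega \right)} + \cos{\left(4 \sqrt{2} \omega \right)}\right) e^{- 4 \sqrt{2} \omega}}{1024}

Case ω < 0 (upper half-plane, counterclockwise contour ⇒ F(ω) = +2πi·ΣRes):
  Res_{z = 4 \sqrt{2} + 4 \sqrt{2} i} g(z) = \frac{9 \sqrt{2} i \left(-1 + i\right) e^{4 \sqrt{2} \omega \left(1 - i\right)}}{4096}
  Res_{z = - 4 \sqrt{2} + 4 \sqrt{2} i} g(z) = \frac{9 \sqrt{2} \left(1 - i\right) e^{4 \sqrt{2} \omega \left(1 + i\right)}}{4096}
  F(ω) = 2πi·ΣRes = - \frac{9 \sqrt{2} i \pi \left(i \left(1 - i\right) e^{4 \sqrt{2} \omega \left(1 - i\right)} - \left(1 - i\right) e^{4 \sqrt{2} \omega \left(1 + i\right)}\right)}{2048} = \frac{9 \sqrt{2} \pi \left(- \sin{\left(4 \sqrt{2} \omega \right)} + \cos{\left(4 \sqrt{2} \omega \right)}\right) e^{4 \sqrt{2} \omega}}{1024}

Both cases combine into a single formula in |ω|:

F(ω) = \frac{9 \sqrt{2} \pi \left(\sin{\left(4 \sqrt{2} \left|{\omega}\right| \right)} + \cos{\left(4 \sqrt{2} \left|{\omega}\right| \right)}\right) e^{- 4 \sqrt{2} \left|{\omega}\right|}}{1024}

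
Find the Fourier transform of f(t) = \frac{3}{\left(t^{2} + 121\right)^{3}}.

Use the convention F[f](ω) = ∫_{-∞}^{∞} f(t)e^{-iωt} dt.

F(ω) = \frac{3 \pi \left(121 \omega^{2} + 33 \left|{\omega}\right| + 3\right) e^{- 11 \left|{\omega}\right|}}{1288408}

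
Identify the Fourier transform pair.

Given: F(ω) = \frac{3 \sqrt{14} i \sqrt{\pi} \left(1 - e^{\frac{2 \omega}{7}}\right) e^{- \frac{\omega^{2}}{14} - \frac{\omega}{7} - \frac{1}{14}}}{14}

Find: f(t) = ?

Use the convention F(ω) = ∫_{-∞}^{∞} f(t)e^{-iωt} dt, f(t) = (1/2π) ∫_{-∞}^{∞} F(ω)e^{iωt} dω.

f(t) = 3 e^{- \frac{7 t^{2}}{2}} \sin{\left(t \right)}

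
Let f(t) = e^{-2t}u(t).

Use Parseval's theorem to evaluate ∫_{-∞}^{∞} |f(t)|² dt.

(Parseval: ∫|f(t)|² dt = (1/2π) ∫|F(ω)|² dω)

∫|f(t)|² dt = \frac{1}{4}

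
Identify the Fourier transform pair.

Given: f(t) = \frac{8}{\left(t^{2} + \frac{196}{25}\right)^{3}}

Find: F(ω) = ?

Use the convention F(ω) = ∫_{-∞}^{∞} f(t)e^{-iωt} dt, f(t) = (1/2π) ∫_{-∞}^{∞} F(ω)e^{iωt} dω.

F(ω) = \frac{125 \pi \left(196 \omega^{2} + 210 \left|{\omega}\right| + 75\right) e^{- \frac{14 \left|{\omega}\right|}{5}}}{537824}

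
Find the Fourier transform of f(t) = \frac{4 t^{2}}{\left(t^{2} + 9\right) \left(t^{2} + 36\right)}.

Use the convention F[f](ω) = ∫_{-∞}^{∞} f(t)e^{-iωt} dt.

F(ω) = \frac{4 \pi \left(2 - e^{3 \left|{\omega}\right|}\right) e^{- 6 \left|{\omega}\right|}}{9}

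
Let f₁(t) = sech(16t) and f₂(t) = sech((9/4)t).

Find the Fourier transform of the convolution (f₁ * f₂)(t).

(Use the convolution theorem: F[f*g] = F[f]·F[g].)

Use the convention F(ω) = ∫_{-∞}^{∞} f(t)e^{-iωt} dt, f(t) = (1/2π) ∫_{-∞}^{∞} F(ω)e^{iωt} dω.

F[f₁*f₂](ω) = \frac{\pi^{2}}{36 \cosh{\left(\frac{\pi \omega}{32} \right)} \cosh{\left(\frac{2 \pi \omega}{9} \right)}}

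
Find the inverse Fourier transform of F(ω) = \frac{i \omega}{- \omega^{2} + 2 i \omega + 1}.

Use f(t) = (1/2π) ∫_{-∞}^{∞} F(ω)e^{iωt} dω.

f(t) = \left(1 - t\right) e^{- t} u\left(t\right)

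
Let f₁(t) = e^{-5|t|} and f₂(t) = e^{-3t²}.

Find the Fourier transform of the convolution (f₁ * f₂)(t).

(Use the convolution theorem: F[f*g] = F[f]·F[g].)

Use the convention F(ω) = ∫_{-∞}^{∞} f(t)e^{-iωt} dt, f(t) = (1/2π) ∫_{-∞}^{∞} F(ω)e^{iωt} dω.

F[f₁*f₂](ω) = \frac{10 \sqrt{3} \sqrt{\pi} e^{- \frac{\omega^{2}}{12}}}{3 \left(\omega^{2} + 25\right)}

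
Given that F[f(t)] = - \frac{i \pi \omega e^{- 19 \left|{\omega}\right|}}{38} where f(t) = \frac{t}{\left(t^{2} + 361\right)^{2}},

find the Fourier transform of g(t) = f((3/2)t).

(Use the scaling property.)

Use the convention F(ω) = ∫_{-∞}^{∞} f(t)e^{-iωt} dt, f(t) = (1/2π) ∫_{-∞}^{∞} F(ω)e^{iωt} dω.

F[g](ω) = - \frac{2 i \pi \omega e^{- \frac{38 \left|{\omega}\right|}{3}}}{171}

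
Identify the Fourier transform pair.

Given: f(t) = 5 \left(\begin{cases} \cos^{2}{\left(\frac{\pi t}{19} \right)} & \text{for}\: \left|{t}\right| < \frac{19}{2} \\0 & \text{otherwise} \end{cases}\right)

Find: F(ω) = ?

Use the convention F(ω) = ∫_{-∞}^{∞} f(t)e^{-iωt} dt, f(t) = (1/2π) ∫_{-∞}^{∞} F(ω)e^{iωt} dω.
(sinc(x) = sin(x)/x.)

F(ω) = - \frac{190 \pi^{2} \operatorname{sinc}{\left(\frac{19 \omega}{2} \right)}}{361 \omega^{2} - 4 \pi^{2}}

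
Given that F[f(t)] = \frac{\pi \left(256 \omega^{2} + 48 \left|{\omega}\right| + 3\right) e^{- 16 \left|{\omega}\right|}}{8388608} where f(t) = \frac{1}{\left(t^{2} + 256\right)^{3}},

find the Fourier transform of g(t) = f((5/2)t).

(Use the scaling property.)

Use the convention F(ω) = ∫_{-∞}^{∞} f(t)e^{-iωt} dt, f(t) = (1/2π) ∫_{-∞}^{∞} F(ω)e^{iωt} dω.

F[g](ω) = \frac{\pi \left(1024 \omega^{2} + 480 \left|{\omega}\right| + 75\right) e^{- \frac{32 \left|{\omega}\right|}{5}}}{524288000}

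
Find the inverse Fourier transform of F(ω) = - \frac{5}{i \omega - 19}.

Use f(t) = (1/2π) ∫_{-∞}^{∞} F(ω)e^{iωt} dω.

f(t) = 5 e^{19 t} u\left(- t\right)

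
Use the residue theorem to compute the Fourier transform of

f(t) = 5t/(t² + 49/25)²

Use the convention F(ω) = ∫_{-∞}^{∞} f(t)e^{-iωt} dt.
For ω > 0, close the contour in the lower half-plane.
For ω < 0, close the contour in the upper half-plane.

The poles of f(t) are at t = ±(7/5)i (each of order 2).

Let g(z) = f(z)e^{-iωz}; for large |z| the factor e^{-iωz} decays in the lower half-plane when ω > 0 and in the upper half-plane when ω < 0.

Case ω > 0 (lower half-plane, clockwise contour ⇒ F(ω) = -2πi·ΣRes):
  Res_{z = - \frac{7 i}{5}} g(z) = \frac{25 \omega e^{- \frac{7 \omega}{5}}}{28} (pole of order 2)
  F(ω) = -2πi·ΣRes = - \frac{25 i \pi \omega e^{- \frac{7 \omega}{5}}}{14}

Case ω < 0 (upper half-plane, counterclockwise contour ⇒ F(ω) = +2πi·ΣRes):
  Res_{z = \frac{7 i}{5}} g(z) = - \frac{25 \omega e^{\frac{7 \omega}{5}}}{28} (pole of order 2)
  F(ω) = 2πi·ΣRes = - \frac{25 i \pi \omega e^{\frac{7 \omega}{5}}}{14}

Both cases combine into a single formula in |ω|:

F(ω) = - \frac{25 i \pi \omega e^{- \frac{7 \left|{\omega}\right|}{5}}}{14}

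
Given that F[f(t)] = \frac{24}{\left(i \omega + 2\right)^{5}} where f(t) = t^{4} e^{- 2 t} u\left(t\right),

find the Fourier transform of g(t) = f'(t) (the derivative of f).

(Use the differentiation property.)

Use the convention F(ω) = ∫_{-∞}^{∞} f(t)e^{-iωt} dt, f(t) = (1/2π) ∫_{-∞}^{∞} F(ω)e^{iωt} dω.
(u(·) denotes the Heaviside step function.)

F[g](ω) = \frac{24 i \omega}{\left(i \omega + 2\right)^{5}}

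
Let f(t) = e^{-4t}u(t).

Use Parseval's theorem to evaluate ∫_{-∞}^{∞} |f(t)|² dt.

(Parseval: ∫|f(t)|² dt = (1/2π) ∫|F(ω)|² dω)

∫|f(t)|² dt = \frac{1}{8}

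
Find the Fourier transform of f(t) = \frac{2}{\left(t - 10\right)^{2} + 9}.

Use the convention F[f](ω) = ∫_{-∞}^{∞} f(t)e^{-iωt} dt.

F(ω) = \frac{2 \pi e^{- 10 i \omega - 3 \left|{\omega}\right|}}{3}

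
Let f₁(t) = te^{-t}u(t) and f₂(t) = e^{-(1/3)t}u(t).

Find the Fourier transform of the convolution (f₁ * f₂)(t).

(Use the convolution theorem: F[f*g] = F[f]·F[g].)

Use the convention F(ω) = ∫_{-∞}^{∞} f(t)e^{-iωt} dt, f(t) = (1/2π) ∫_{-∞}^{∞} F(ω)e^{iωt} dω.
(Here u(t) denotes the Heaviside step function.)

F[f₁*f₂](ω) = \frac{3}{\left(i \omega + 1\right)^{2} \left(3 i \omega + 1\right)}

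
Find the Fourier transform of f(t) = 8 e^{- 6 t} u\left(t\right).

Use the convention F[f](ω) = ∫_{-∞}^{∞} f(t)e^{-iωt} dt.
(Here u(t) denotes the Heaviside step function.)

F(ω) = \frac{8}{i \omega + 6}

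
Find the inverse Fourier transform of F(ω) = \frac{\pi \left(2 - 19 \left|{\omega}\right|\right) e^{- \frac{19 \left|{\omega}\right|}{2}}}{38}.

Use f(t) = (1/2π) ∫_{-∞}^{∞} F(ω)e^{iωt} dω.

f(t) = \frac{t^{2}}{\left(t^{2} + \frac{361}{4}\right)^{2}}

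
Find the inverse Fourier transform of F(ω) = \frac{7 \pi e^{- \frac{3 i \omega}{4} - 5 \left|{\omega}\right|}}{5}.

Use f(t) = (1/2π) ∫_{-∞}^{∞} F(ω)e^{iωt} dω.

f(t) = \frac{7}{\left(t - \frac{3}{4}\right)^{2} + 25}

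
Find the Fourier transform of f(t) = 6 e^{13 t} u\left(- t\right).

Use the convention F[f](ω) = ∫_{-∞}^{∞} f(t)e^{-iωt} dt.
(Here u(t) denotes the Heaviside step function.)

F(ω) = - \frac{6}{i \omega - 13}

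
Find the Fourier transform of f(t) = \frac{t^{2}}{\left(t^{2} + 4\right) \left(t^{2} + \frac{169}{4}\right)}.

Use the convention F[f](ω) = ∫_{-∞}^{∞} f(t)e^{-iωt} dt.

F(ω) = - \frac{8 \pi e^{- 2 \left|{\omega}\right|}}{153} + \frac{26 \pi e^{- \frac{13 \left|{\omega}\right|}{2}}}{153}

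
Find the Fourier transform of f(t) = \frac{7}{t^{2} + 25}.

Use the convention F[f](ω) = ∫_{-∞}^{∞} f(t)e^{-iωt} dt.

F(ω) = \frac{7 \pi e^{- 5 \left|{\omega}\right|}}{5}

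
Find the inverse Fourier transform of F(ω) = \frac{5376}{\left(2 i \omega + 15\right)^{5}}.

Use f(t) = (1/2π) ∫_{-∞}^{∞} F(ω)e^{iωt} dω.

f(t) = 7 t^{4} e^{- \frac{15 t}{2}} u\left(t\right)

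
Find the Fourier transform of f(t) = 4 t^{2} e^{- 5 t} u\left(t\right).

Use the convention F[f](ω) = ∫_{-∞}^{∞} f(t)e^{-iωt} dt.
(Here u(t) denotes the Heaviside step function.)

F(ω) = \frac{8}{\left(i \omega + 5\right)^{3}}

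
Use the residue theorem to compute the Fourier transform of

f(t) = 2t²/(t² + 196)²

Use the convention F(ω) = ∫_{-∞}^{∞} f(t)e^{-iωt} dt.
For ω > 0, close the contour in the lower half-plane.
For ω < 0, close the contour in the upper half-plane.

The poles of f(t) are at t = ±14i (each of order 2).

Let g(z) = f(z)e^{-iωz}; for large |z| the factor e^{-iωz} decays in the lower half-plane when ω > 0 and in the upper half-plane when ω < 0.

Case ω > 0 (lower half-plane, clockwise contour ⇒ F(ω) = -2πi·ΣRes):
  Res_{z = - 14 i} g(z) = \frac{i \left(1 - 14 \omega\right) e^{- 14 \omega}}{28} (pole of order 2)
  F(ω) = -2πi·ΣRes = \frac{\pi \left(1 - 14 \omega\right) e^{- 14 \omega}}{14}

Case ω < 0 (upper half-plane, counterclockwise contour ⇒ F(ω) = +2πi·ΣRes):
  Res_{z = 14 i} g(z) = \frac{i \left(- 14 \omega - 1\right) e^{14 \omega}}{28} (pole of order 2)
  F(ω) = 2πi·ΣRes = \frac{\pi \left(14 \omega + 1\right) e^{14 \omega}}{14}

Both cases combine into a single formula in |ω|:

F(ω) = \frac{\pi \left(1 - 14 \left|{\omega}\right|\right) e^{- 14 \left|{\omega}\right|}}{14}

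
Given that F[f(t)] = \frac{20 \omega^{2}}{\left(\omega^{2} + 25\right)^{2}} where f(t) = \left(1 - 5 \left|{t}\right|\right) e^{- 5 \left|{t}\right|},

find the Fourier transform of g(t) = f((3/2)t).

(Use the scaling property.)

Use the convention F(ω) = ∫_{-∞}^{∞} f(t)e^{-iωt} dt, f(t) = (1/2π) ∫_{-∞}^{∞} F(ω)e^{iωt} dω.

F[g](ω) = \frac{480 \omega^{2}}{\left(4 \omega^{2} + 225\right)^{2}}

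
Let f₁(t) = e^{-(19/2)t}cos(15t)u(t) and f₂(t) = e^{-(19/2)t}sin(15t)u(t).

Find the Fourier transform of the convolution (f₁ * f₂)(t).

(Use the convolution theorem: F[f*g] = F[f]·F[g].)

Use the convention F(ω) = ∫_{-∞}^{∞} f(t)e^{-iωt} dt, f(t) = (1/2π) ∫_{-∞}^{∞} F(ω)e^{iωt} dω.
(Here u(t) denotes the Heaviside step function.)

F[f₁*f₂](ω) = \frac{120 \left(2 i \omega + 19\right)}{\left(\left(2 i \omega + 19\right)^{2} + 900\right)^{2}}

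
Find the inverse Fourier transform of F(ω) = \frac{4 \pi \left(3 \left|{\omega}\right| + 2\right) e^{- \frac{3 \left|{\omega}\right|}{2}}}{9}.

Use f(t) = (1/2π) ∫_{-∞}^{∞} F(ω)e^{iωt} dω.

f(t) = \frac{6}{\left(t^{2} + \frac{9}{4}\right)^{2}}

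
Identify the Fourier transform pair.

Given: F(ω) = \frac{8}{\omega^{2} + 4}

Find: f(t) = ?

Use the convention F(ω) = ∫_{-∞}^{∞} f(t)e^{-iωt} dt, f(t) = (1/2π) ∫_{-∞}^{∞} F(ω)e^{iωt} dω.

f(t) = 2 e^{- 2 \left|{t}\right|}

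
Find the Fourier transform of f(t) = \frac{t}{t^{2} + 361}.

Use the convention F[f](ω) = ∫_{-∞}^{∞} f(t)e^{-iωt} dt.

F(ω) = - i \pi e^{- 19 \left|{\omega}\right|} \operatorname{sign}{\left(\omega \right)}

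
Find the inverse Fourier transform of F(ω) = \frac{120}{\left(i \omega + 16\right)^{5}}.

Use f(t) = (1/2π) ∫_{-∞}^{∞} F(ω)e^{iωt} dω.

f(t) = 5 t^{4} e^{- 16 t} u\left(t\right)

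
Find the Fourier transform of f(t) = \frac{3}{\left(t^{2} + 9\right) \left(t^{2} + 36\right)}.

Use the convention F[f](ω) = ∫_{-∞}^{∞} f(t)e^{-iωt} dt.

F(ω) = \frac{\pi \left(2 e^{3 \left|{\omega}\right|} - 1\right) e^{- 6 \left|{\omega}\right|}}{54}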